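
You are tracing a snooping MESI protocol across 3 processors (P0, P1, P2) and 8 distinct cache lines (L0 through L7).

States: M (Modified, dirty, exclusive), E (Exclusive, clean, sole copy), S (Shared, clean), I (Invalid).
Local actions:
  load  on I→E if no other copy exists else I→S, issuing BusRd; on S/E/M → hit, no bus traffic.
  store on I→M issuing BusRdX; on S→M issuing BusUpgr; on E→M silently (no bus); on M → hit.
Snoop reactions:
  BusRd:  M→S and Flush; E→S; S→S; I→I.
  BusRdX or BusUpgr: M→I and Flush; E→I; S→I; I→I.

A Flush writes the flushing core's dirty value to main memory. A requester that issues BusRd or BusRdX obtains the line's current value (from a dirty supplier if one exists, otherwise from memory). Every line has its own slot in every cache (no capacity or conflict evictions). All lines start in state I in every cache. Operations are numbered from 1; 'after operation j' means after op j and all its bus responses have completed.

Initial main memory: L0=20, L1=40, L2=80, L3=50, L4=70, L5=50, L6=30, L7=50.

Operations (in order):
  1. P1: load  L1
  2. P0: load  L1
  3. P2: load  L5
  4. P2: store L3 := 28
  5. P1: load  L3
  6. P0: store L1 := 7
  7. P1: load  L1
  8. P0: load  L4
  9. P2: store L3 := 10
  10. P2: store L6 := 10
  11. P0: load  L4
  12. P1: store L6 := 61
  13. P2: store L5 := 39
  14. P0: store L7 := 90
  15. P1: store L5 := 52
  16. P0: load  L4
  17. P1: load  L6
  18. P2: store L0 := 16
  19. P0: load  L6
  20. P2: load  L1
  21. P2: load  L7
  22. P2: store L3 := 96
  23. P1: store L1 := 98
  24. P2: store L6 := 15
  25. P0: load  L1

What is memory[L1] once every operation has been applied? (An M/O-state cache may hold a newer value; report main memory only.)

[1] P1: load  L1 | P0:I, P1:E(40), P2:I | bus: BusRd
[2] P0: load  L1 | P0:S(40), P1:S(40), P2:I | bus: BusRd
[3] P2: load  L5 | P0:I, P1:I, P2:E(50) | bus: BusRd
[4] P2: store L3 := 28 | P0:I, P1:I, P2:M(28) | bus: BusRdX
[5] P1: load  L3 | P0:I, P1:S(28), P2:S(28) | bus: BusRd,Flush
[6] P0: store L1 := 7 | P0:M(7), P1:I, P2:I | bus: BusUpgr
[7] P1: load  L1 | P0:S(7), P1:S(7), P2:I | bus: BusRd,Flush
[8] P0: load  L4 | P0:E(70), P1:I, P2:I | bus: BusRd
[9] P2: store L3 := 10 | P0:I, P1:I, P2:M(10) | bus: BusUpgr
[10] P2: store L6 := 10 | P0:I, P1:I, P2:M(10) | bus: BusRdX
[11] P0: load  L4 | P0:E(70), P1:I, P2:I | bus: none
[12] P1: store L6 := 61 | P0:I, P1:M(61), P2:I | bus: BusRdX,Flush
[13] P2: store L5 := 39 | P0:I, P1:I, P2:M(39) | bus: none
[14] P0: store L7 := 90 | P0:M(90), P1:I, P2:I | bus: BusRdX
[15] P1: store L5 := 52 | P0:I, P1:M(52), P2:I | bus: BusRdX,Flush
[16] P0: load  L4 | P0:E(70), P1:I, P2:I | bus: none
[17] P1: load  L6 | P0:I, P1:M(61), P2:I | bus: none
[18] P2: store L0 := 16 | P0:I, P1:I, P2:M(16) | bus: BusRdX
[19] P0: load  L6 | P0:S(61), P1:S(61), P2:I | bus: BusRd,Flush
[20] P2: load  L1 | P0:S(7), P1:S(7), P2:S(7) | bus: BusRd
[21] P2: load  L7 | P0:S(90), P1:I, P2:S(90) | bus: BusRd,Flush
[22] P2: store L3 := 96 | P0:I, P1:I, P2:M(96) | bus: none
[23] P1: store L1 := 98 | P0:I, P1:M(98), P2:I | bus: BusUpgr
[24] P2: store L6 := 15 | P0:I, P1:I, P2:M(15) | bus: BusRdX
[25] P0: load  L1 | P0:S(98), P1:S(98), P2:I | bus: BusRd,Flush

memory[L1] = 98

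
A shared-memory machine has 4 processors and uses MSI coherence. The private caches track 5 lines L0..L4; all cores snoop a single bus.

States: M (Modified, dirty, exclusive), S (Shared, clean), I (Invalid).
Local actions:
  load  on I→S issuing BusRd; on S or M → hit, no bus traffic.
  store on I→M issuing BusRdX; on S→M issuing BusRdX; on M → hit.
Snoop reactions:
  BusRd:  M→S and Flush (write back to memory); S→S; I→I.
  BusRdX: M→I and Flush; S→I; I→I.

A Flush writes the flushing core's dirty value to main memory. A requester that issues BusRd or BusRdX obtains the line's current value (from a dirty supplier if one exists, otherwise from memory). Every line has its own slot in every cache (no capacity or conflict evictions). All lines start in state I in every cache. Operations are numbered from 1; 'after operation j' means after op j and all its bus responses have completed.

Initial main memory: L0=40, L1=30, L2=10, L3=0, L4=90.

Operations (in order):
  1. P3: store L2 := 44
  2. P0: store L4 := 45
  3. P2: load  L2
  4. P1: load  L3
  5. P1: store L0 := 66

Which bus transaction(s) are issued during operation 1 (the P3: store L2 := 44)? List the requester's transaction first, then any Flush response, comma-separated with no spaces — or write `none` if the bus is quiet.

bus = BusRdX

step 1: P3: store L2 := 44  ⟶  IIIM  (L2)  txn=BusRdX  M[L2]=10
step 2: P0: store L4 := 45  ⟶  MIII  (L4)  txn=BusRdX  M[L4]=90
step 3: P2: load  L2  ⟶  IISS  (L2)  txn=BusRd+Flush  M[L2]=44
step 4: P1: load  L3  ⟶  ISII  (L3)  txn=BusRd  M[L3]=0
step 5: P1: store L0 := 66  ⟶  IMII  (L0)  txn=BusRdX  M[L0]=40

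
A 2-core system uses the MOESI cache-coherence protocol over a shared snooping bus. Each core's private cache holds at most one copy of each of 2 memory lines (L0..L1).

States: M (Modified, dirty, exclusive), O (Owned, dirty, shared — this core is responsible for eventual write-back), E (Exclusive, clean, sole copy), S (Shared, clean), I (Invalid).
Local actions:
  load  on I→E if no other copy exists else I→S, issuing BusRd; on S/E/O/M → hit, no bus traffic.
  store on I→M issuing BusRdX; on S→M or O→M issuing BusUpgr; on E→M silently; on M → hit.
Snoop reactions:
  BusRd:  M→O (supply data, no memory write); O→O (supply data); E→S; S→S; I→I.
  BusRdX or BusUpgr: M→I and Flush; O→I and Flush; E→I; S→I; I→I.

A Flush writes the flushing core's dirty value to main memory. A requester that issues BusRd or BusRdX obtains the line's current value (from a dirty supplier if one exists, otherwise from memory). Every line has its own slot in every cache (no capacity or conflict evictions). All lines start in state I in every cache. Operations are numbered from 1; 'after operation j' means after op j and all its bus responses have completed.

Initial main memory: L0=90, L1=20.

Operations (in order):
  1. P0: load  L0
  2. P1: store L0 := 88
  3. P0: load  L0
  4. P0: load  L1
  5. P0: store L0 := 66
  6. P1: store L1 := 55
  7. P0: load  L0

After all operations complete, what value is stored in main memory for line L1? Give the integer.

memory[L1] = 20

step 1: P0: load  L0  ⟶  EI  (L0)  txn=BusRd  M[L0]=90
step 2: P1: store L0 := 88  ⟶  IM  (L0)  txn=BusRdX  M[L0]=90
step 3: P0: load  L0  ⟶  SO  (L0)  txn=BusRd  M[L0]=90
step 4: P0: load  L1  ⟶  EI  (L1)  txn=BusRd  M[L1]=20
step 5: P0: store L0 := 66  ⟶  MI  (L0)  txn=BusUpgr+Flush  M[L0]=88
step 6: P1: store L1 := 55  ⟶  IM  (L1)  txn=BusRdX  M[L1]=20
step 7: P0: load  L0  ⟶  MI  (L0)  txn=∅  M[L0]=88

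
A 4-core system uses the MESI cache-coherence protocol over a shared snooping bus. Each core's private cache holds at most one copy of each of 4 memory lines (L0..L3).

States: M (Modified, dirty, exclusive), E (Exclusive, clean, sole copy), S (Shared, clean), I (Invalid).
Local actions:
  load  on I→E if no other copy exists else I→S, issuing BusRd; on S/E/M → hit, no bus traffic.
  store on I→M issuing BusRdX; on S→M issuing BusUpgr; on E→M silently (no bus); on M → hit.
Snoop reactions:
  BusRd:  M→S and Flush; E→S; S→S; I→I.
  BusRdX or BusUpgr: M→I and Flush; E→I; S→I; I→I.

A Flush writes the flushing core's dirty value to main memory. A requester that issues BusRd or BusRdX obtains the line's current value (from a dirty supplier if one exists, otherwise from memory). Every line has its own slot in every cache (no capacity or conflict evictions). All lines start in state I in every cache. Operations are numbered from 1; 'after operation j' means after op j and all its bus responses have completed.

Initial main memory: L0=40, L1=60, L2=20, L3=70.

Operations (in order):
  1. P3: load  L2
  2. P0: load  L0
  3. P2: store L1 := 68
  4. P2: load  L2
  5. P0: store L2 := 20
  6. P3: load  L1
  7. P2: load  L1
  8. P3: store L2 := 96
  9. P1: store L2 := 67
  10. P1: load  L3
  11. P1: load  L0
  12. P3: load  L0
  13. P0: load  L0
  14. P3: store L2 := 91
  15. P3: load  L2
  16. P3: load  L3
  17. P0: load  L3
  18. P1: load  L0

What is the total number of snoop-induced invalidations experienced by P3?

1. P3: load  L2  bus=[BusRd]  L2: P0=I P1=I P2=I P3=E  mem[L2]=20
2. P0: load  L0  bus=[BusRd]  L0: P0=E P1=I P2=I P3=I  mem[L0]=40
3. P2: store L1 := 68  bus=[BusRdX]  L1: P0=I P1=I P2=M P3=I  mem[L1]=60
4. P2: load  L2  bus=[BusRd]  L2: P0=I P1=I P2=S P3=S  mem[L2]=20
5. P0: store L2 := 20  bus=[BusRdX]  L2: P0=M P1=I P2=I P3=I  mem[L2]=20
6. P3: load  L1  bus=[BusRd,Flush]  L1: P0=I P1=I P2=S P3=S  mem[L1]=68
7. P2: load  L1  bus=[-]  L1: P0=I P1=I P2=S P3=S  mem[L1]=68
8. P3: store L2 := 96  bus=[BusRdX,Flush]  L2: P0=I P1=I P2=I P3=M  mem[L2]=20
9. P1: store L2 := 67  bus=[BusRdX,Flush]  L2: P0=I P1=M P2=I P3=I  mem[L2]=96
10. P1: load  L3  bus=[BusRd]  L3: P0=I P1=E P2=I P3=I  mem[L3]=70
11. P1: load  L0  bus=[BusRd]  L0: P0=S P1=S P2=I P3=I  mem[L0]=40
12. P3: load  L0  bus=[BusRd]  L0: P0=S P1=S P2=I P3=S  mem[L0]=40
13. P0: load  L0  bus=[-]  L0: P0=S P1=S P2=I P3=S  mem[L0]=40
14. P3: store L2 := 91  bus=[BusRdX,Flush]  L2: P0=I P1=I P2=I P3=M  mem[L2]=67
15. P3: load  L2  bus=[-]  L2: P0=I P1=I P2=I P3=M  mem[L2]=67
16. P3: load  L3  bus=[BusRd]  L3: P0=I P1=S P2=I P3=S  mem[L3]=70
17. P0: load  L3  bus=[BusRd]  L3: P0=S P1=S P2=I P3=S  mem[L3]=70
18. P1: load  L0  bus=[-]  L0: P0=S P1=S P2=I P3=S  mem[L0]=40

invalidations = 2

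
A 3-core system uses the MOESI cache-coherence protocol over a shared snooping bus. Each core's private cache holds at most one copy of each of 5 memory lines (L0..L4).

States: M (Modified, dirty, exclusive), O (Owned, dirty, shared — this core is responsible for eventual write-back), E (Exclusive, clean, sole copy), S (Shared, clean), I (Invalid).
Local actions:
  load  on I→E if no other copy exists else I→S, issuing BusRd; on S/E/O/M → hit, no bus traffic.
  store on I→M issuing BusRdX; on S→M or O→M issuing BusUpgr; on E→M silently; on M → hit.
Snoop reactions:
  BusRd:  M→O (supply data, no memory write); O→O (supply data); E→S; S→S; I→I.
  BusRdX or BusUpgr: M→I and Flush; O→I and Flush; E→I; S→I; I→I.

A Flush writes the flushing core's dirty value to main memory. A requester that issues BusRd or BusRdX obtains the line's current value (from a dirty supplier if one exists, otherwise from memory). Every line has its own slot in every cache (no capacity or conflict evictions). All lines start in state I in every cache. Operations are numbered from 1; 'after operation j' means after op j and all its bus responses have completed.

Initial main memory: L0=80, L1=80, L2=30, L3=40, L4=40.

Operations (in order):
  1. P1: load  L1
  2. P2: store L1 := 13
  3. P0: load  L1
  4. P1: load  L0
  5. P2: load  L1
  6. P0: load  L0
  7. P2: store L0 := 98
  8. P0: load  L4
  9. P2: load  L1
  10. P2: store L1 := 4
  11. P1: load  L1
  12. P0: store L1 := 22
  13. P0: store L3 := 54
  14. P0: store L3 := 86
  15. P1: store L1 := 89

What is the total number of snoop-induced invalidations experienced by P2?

  op1 P1: load  L1 → I/E/I on L1; bus BusRd; mem=80
  op2 P2: store L1 := 13 → I/I/M on L1; bus BusRdX; mem=80
  op3 P0: load  L1 → S/I/O on L1; bus BusRd; mem=80
  op4 P1: load  L0 → I/E/I on L0; bus BusRd; mem=80
  op5 P2: load  L1 → S/I/O on L1; bus (none); mem=80
  op6 P0: load  L0 → S/S/I on L0; bus BusRd; mem=80
  op7 P2: store L0 := 98 → I/I/M on L0; bus BusRdX; mem=80
  op8 P0: load  L4 → E/I/I on L4; bus BusRd; mem=40
  op9 P2: load  L1 → S/I/O on L1; bus (none); mem=80
  op10 P2: store L1 := 4 → I/I/M on L1; bus BusUpgr; mem=80
  op11 P1: load  L1 → I/S/O on L1; bus BusRd; mem=80
  op12 P0: store L1 := 22 → M/I/I on L1; bus BusRdX Flush; mem=4
  op13 P0: store L3 := 54 → M/I/I on L3; bus BusRdX; mem=40
  op14 P0: store L3 := 86 → M/I/I on L3; bus (none); mem=40
  op15 P1: store L1 := 89 → I/M/I on L1; bus BusRdX Flush; mem=22

invalidations = 1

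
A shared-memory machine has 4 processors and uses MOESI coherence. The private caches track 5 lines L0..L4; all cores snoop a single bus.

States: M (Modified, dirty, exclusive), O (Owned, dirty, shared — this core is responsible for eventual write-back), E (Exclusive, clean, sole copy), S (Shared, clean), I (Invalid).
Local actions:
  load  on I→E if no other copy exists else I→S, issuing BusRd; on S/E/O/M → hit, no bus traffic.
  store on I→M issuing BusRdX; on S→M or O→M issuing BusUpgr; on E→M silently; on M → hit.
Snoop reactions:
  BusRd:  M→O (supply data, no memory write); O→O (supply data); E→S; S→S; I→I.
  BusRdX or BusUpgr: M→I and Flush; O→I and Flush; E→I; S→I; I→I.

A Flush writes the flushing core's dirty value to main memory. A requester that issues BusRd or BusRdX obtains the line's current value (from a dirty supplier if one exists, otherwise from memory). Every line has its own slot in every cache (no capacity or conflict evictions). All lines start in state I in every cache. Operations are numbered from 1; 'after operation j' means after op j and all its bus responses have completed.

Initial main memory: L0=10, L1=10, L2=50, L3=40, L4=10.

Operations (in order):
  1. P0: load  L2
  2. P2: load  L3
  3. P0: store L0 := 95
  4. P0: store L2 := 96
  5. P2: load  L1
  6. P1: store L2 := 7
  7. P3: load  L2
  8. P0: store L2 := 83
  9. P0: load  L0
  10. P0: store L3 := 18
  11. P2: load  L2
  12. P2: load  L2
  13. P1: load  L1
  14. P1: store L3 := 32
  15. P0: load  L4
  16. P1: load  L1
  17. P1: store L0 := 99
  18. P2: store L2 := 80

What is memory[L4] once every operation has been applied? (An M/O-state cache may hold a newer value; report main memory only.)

memory[L4] = 10

  op1 P0: load  L2 → E/I/I/I on L2; bus BusRd; mem=50
  op2 P2: load  L3 → I/I/E/I on L3; bus BusRd; mem=40
  op3 P0: store L0 := 95 → M/I/I/I on L0; bus BusRdX; mem=10
  op4 P0: store L2 := 96 → M/I/I/I on L2; bus (none); mem=50
  op5 P2: load  L1 → I/I/E/I on L1; bus BusRd; mem=10
  op6 P1: store L2 := 7 → I/M/I/I on L2; bus BusRdX Flush; mem=96
  op7 P3: load  L2 → I/O/I/S on L2; bus BusRd; mem=96
  op8 P0: store L2 := 83 → M/I/I/I on L2; bus BusRdX Flush; mem=7
  op9 P0: load  L0 → M/I/I/I on L0; bus (none); mem=10
  op10 P0: store L3 := 18 → M/I/I/I on L3; bus BusRdX; mem=40
  op11 P2: load  L2 → O/I/S/I on L2; bus BusRd; mem=7
  op12 P2: load  L2 → O/I/S/I on L2; bus (none); mem=7
  op13 P1: load  L1 → I/S/S/I on L1; bus BusRd; mem=10
  op14 P1: store L3 := 32 → I/M/I/I on L3; bus BusRdX Flush; mem=18
  op15 P0: load  L4 → E/I/I/I on L4; bus BusRd; mem=10
  op16 P1: load  L1 → I/S/S/I on L1; bus (none); mem=10
  op17 P1: store L0 := 99 → I/M/I/I on L0; bus BusRdX Flush; mem=95
  op18 P2: store L2 := 80 → I/I/M/I on L2; bus BusUpgr Flush; mem=83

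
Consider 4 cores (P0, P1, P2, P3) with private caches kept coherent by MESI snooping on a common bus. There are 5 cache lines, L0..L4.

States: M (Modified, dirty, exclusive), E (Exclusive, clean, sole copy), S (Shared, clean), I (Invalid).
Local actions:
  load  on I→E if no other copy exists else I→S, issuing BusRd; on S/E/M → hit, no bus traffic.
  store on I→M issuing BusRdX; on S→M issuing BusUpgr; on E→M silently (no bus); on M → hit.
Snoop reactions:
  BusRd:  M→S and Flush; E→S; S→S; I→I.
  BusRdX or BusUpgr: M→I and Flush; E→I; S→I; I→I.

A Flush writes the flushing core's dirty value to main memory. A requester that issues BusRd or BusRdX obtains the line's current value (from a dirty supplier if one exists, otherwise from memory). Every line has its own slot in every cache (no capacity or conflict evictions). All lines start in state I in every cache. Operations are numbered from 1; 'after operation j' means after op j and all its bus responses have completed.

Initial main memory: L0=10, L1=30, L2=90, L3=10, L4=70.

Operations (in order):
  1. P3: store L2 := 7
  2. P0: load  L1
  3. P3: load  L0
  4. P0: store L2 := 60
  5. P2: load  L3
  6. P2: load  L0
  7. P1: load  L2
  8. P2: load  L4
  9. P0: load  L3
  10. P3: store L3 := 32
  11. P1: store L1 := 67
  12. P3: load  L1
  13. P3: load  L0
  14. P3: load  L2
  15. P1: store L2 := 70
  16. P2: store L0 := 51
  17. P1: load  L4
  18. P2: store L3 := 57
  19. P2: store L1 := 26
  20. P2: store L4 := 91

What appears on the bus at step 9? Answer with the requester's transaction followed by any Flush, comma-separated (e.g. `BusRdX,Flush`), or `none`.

[1] P3: store L2 := 7 | P0:I, P1:I, P2:I, P3:M(7) | bus: BusRdX
[2] P0: load  L1 | P0:E(30), P1:I, P2:I, P3:I | bus: BusRd
[3] P3: load  L0 | P0:I, P1:I, P2:I, P3:E(10) | bus: BusRd
[4] P0: store L2 := 60 | P0:M(60), P1:I, P2:I, P3:I | bus: BusRdX,Flush
[5] P2: load  L3 | P0:I, P1:I, P2:E(10), P3:I | bus: BusRd
[6] P2: load  L0 | P0:I, P1:I, P2:S(10), P3:S(10) | bus: BusRd
[7] P1: load  L2 | P0:S(60), P1:S(60), P2:I, P3:I | bus: BusRd,Flush
[8] P2: load  L4 | P0:I, P1:I, P2:E(70), P3:I | bus: BusRd
[9] P0: load  L3 | P0:S(10), P1:I, P2:S(10), P3:I | bus: BusRd
[10] P3: store L3 := 32 | P0:I, P1:I, P2:I, P3:M(32) | bus: BusRdX
[11] P1: store L1 := 67 | P0:I, P1:M(67), P2:I, P3:I | bus: BusRdX
[12] P3: load  L1 | P0:I, P1:S(67), P2:I, P3:S(67) | bus: BusRd,Flush
[13] P3: load  L0 | P0:I, P1:I, P2:S(10), P3:S(10) | bus: none
[14] P3: load  L2 | P0:S(60), P1:S(60), P2:I, P3:S(60) | bus: BusRd
[15] P1: store L2 := 70 | P0:I, P1:M(70), P2:I, P3:I | bus: BusUpgr
[16] P2: store L0 := 51 | P0:I, P1:I, P2:M(51), P3:I | bus: BusUpgr
[17] P1: load  L4 | P0:I, P1:S(70), P2:S(70), P3:I | bus: BusRd
[18] P2: store L3 := 57 | P0:I, P1:I, P2:M(57), P3:I | bus: BusRdX,Flush
[19] P2: store L1 := 26 | P0:I, P1:I, P2:M(26), P3:I | bus: BusRdX
[20] P2: store L4 := 91 | P0:I, P1:I, P2:M(91), P3:I | bus: BusUpgr

bus = BusRd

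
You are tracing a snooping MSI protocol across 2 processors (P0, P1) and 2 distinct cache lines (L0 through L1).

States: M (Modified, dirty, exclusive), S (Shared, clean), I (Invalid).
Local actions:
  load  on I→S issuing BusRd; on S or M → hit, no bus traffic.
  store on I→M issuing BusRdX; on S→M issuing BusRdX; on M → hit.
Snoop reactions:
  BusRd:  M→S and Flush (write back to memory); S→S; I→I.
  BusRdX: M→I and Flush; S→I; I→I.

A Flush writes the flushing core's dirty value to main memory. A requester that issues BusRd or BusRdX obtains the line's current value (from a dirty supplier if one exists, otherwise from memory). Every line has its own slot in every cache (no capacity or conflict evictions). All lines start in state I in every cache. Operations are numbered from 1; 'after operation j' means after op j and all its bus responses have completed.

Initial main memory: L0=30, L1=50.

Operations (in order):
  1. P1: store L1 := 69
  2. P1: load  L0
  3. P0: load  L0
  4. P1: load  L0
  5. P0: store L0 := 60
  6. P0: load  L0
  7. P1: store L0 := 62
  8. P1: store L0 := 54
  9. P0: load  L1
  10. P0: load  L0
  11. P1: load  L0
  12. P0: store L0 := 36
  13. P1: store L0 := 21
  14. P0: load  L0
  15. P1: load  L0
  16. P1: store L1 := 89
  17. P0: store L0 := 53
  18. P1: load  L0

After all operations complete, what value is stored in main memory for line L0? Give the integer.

1. P1: store L1 := 69  bus=[BusRdX]  L1: P0=I P1=M  mem[L1]=50
2. P1: load  L0  bus=[BusRd]  L0: P0=I P1=S  mem[L0]=30
3. P0: load  L0  bus=[BusRd]  L0: P0=S P1=S  mem[L0]=30
4. P1: load  L0  bus=[-]  L0: P0=S P1=S  mem[L0]=30
5. P0: store L0 := 60  bus=[BusRdX]  L0: P0=M P1=I  mem[L0]=30
6. P0: load  L0  bus=[-]  L0: P0=M P1=I  mem[L0]=30
7. P1: store L0 := 62  bus=[BusRdX,Flush]  L0: P0=I P1=M  mem[L0]=60
8. P1: store L0 := 54  bus=[-]  L0: P0=I P1=M  mem[L0]=60
9. P0: load  L1  bus=[BusRd,Flush]  L1: P0=S P1=S  mem[L1]=69
10. P0: load  L0  bus=[BusRd,Flush]  L0: P0=S P1=S  mem[L0]=54
11. P1: load  L0  bus=[-]  L0: P0=S P1=S  mem[L0]=54
12. P0: store L0 := 36  bus=[BusRdX]  L0: P0=M P1=I  mem[L0]=54
13. P1: store L0 := 21  bus=[BusRdX,Flush]  L0: P0=I P1=M  mem[L0]=36
14. P0: load  L0  bus=[BusRd,Flush]  L0: P0=S P1=S  mem[L0]=21
15. P1: load  L0  bus=[-]  L0: P0=S P1=S  mem[L0]=21
16. P1: store L1 := 89  bus=[BusRdX]  L1: P0=I P1=M  mem[L1]=69
17. P0: store L0 := 53  bus=[BusRdX]  L0: P0=M P1=I  mem[L0]=21
18. P1: load  L0  bus=[BusRd,Flush]  L0: P0=S P1=S  mem[L0]=53

memory[L0] = 53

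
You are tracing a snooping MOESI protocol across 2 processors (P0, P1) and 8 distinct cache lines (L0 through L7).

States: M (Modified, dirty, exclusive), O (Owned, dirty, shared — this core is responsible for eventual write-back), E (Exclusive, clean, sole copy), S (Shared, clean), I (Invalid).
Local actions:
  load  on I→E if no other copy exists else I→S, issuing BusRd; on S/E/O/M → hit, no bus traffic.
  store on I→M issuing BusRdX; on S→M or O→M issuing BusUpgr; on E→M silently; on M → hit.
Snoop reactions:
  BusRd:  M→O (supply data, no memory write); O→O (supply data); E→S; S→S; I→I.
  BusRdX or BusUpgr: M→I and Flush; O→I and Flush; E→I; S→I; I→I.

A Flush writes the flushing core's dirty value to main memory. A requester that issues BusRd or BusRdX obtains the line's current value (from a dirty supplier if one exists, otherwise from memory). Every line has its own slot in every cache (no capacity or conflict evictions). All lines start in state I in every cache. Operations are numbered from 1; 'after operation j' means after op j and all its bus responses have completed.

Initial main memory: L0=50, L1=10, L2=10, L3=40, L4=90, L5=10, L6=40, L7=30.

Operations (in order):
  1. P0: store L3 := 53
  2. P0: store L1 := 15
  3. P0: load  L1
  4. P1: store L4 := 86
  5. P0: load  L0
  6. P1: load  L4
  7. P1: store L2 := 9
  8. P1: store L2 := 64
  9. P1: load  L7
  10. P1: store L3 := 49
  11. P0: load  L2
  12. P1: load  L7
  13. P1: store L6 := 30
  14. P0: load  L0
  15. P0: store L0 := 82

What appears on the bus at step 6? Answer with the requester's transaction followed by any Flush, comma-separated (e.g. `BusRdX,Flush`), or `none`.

bus = none

step 1: P0: store L3 := 53  ⟶  MI  (L3)  txn=BusRdX  M[L3]=40
step 2: P0: store L1 := 15  ⟶  MI  (L1)  txn=BusRdX  M[L1]=10
step 3: P0: load  L1  ⟶  MI  (L1)  txn=∅  M[L1]=10
step 4: P1: store L4 := 86  ⟶  IM  (L4)  txn=BusRdX  M[L4]=90
step 5: P0: load  L0  ⟶  EI  (L0)  txn=BusRd  M[L0]=50
step 6: P1: load  L4  ⟶  IM  (L4)  txn=∅  M[L4]=90
step 7: P1: store L2 := 9  ⟶  IM  (L2)  txn=BusRdX  M[L2]=10
step 8: P1: store L2 := 64  ⟶  IM  (L2)  txn=∅  M[L2]=10
step 9: P1: load  L7  ⟶  IE  (L7)  txn=BusRd  M[L7]=30
step 10: P1: store L3 := 49  ⟶  IM  (L3)  txn=BusRdX+Flush  M[L3]=53
step 11: P0: load  L2  ⟶  SO  (L2)  txn=BusRd  M[L2]=10
step 12: P1: load  L7  ⟶  IE  (L7)  txn=∅  M[L7]=30
step 13: P1: store L6 := 30  ⟶  IM  (L6)  txn=BusRdX  M[L6]=40
step 14: P0: load  L0  ⟶  EI  (L0)  txn=∅  M[L0]=50
step 15: P0: store L0 := 82  ⟶  MI  (L0)  txn=∅  M[L0]=50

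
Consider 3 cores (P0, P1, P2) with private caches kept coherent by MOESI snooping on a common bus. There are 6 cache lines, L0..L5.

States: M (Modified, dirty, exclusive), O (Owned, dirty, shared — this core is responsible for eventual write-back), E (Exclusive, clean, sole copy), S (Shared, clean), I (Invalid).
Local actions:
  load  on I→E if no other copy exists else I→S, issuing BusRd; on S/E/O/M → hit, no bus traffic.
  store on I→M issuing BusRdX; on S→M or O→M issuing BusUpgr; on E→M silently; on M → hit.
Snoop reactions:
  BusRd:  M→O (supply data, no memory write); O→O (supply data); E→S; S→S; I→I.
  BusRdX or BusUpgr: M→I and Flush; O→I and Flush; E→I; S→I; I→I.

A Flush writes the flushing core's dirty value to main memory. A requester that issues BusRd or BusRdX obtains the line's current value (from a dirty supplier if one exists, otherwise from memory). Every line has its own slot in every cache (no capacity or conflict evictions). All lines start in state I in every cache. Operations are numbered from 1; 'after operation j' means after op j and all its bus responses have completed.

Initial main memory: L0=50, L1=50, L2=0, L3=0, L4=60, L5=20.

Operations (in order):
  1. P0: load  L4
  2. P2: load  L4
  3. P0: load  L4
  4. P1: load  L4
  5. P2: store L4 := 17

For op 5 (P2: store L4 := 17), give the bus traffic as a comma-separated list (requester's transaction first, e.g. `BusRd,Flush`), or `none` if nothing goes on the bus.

  op1 P0: load  L4 → E/I/I on L4; bus BusRd; mem=60
  op2 P2: load  L4 → S/I/S on L4; bus BusRd; mem=60
  op3 P0: load  L4 → S/I/S on L4; bus (none); mem=60
  op4 P1: load  L4 → S/S/S on L4; bus BusRd; mem=60
  op5 P2: store L4 := 17 → I/I/M on L4; bus BusUpgr; mem=60

bus = BusUpgr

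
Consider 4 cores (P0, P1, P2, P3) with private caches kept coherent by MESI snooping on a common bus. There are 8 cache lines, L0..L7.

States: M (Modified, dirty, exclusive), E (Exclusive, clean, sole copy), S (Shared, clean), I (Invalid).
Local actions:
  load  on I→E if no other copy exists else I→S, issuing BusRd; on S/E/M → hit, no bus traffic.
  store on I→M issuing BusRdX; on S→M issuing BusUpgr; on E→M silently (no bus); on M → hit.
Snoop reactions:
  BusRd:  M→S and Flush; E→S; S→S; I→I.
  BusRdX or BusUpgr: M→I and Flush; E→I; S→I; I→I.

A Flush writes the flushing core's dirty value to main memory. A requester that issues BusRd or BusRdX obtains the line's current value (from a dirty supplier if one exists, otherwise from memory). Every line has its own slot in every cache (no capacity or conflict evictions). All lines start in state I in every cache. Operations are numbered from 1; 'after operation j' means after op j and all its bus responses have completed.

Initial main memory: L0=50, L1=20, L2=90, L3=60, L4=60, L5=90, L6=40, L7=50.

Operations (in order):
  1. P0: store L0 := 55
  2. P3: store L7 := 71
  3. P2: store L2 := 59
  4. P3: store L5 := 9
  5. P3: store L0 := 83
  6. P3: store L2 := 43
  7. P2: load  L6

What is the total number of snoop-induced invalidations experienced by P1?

invalidations = 0

[1] P0: store L0 := 55 | P0:M(55), P1:I, P2:I, P3:I | bus: BusRdX
[2] P3: store L7 := 71 | P0:I, P1:I, P2:I, P3:M(71) | bus: BusRdX
[3] P2: store L2 := 59 | P0:I, P1:I, P2:M(59), P3:I | bus: BusRdX
[4] P3: store L5 := 9 | P0:I, P1:I, P2:I, P3:M(9) | bus: BusRdX
[5] P3: store L0 := 83 | P0:I, P1:I, P2:I, P3:M(83) | bus: BusRdX,Flush
[6] P3: store L2 := 43 | P0:I, P1:I, P2:I, P3:M(43) | bus: BusRdX,Flush
[7] P2: load  L6 | P0:I, P1:I, P2:E(40), P3:I | bus: BusRd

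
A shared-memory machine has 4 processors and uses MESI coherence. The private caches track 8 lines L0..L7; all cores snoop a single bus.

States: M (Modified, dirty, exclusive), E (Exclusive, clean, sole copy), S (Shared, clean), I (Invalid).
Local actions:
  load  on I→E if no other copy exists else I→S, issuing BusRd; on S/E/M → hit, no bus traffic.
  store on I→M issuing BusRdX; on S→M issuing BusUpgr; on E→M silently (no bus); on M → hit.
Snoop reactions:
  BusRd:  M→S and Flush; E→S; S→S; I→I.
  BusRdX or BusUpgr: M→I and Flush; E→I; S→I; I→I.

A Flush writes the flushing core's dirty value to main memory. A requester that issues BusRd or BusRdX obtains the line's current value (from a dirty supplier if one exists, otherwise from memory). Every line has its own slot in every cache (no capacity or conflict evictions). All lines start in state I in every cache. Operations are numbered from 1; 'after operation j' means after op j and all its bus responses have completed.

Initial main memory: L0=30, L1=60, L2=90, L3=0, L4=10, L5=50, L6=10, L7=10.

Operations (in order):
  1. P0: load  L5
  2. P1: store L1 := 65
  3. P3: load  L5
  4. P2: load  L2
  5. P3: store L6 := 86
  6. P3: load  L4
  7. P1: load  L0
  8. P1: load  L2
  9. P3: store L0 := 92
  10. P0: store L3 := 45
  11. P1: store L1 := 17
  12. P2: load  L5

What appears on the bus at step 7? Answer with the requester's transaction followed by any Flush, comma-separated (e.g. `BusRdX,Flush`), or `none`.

step 1: P0: load  L5  ⟶  EIII  (L5)  txn=BusRd  M[L5]=50
step 2: P1: store L1 := 65  ⟶  IMII  (L1)  txn=BusRdX  M[L1]=60
step 3: P3: load  L5  ⟶  SIIS  (L5)  txn=BusRd  M[L5]=50
step 4: P2: load  L2  ⟶  IIEI  (L2)  txn=BusRd  M[L2]=90
step 5: P3: store L6 := 86  ⟶  IIIM  (L6)  txn=BusRdX  M[L6]=10
step 6: P3: load  L4  ⟶  IIIE  (L4)  txn=BusRd  M[L4]=10
step 7: P1: load  L0  ⟶  IEII  (L0)  txn=BusRd  M[L0]=30
step 8: P1: load  L2  ⟶  ISSI  (L2)  txn=BusRd  M[L2]=90
step 9: P3: store L0 := 92  ⟶  IIIM  (L0)  txn=BusRdX  M[L0]=30
step 10: P0: store L3 := 45  ⟶  MIII  (L3)  txn=BusRdX  M[L3]=0
step 11: P1: store L1 := 17  ⟶  IMII  (L1)  txn=∅  M[L1]=60
step 12: P2: load  L5  ⟶  SISS  (L5)  txn=BusRd  M[L5]=50

bus = BusRd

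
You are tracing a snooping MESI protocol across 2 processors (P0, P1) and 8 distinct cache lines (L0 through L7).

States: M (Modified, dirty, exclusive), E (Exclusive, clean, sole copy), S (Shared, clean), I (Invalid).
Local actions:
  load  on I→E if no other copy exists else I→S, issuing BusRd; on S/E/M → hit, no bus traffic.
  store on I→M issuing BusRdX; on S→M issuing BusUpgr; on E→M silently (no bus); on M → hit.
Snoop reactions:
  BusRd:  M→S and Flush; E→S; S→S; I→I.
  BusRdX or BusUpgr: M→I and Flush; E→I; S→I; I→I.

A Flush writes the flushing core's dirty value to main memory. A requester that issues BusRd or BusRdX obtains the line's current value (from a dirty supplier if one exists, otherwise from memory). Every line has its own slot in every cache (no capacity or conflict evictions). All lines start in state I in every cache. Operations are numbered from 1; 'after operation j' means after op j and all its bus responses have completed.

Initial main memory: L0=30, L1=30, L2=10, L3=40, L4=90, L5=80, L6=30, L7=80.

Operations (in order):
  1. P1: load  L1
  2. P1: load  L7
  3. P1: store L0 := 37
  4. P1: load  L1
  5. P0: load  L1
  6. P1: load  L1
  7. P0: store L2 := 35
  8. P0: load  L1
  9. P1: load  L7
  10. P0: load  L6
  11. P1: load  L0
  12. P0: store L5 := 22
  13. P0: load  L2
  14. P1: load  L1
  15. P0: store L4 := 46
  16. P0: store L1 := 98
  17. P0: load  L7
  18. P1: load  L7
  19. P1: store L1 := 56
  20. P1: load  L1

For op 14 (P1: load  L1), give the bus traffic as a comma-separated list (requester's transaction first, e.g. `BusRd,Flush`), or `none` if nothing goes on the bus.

1. P1: load  L1  bus=[BusRd]  L1: P0=I P1=E  mem[L1]=30
2. P1: load  L7  bus=[BusRd]  L7: P0=I P1=E  mem[L7]=80
3. P1: store L0 := 37  bus=[BusRdX]  L0: P0=I P1=M  mem[L0]=30
4. P1: load  L1  bus=[-]  L1: P0=I P1=E  mem[L1]=30
5. P0: load  L1  bus=[BusRd]  L1: P0=S P1=S  mem[L1]=30
6. P1: load  L1  bus=[-]  L1: P0=S P1=S  mem[L1]=30
7. P0: store L2 := 35  bus=[BusRdX]  L2: P0=M P1=I  mem[L2]=10
8. P0: load  L1  bus=[-]  L1: P0=S P1=S  mem[L1]=30
9. P1: load  L7  bus=[-]  L7: P0=I P1=E  mem[L7]=80
10. P0: load  L6  bus=[BusRd]  L6: P0=E P1=I  mem[L6]=30
11. P1: load  L0  bus=[-]  L0: P0=I P1=M  mem[L0]=30
12. P0: store L5 := 22  bus=[BusRdX]  L5: P0=M P1=I  mem[L5]=80
13. P0: load  L2  bus=[-]  L2: P0=M P1=I  mem[L2]=10
14. P1: load  L1  bus=[-]  L1: P0=S P1=S  mem[L1]=30
15. P0: store L4 := 46  bus=[BusRdX]  L4: P0=M P1=I  mem[L4]=90
16. P0: store L1 := 98  bus=[BusUpgr]  L1: P0=M P1=I  mem[L1]=30
17. P0: load  L7  bus=[BusRd]  L7: P0=S P1=S  mem[L7]=80
18. P1: load  L7  bus=[-]  L7: P0=S P1=S  mem[L7]=80
19. P1: store L1 := 56  bus=[BusRdX,Flush]  L1: P0=I P1=M  mem[L1]=98
20. P1: load  L1  bus=[-]  L1: P0=I P1=M  mem[L1]=98

bus = none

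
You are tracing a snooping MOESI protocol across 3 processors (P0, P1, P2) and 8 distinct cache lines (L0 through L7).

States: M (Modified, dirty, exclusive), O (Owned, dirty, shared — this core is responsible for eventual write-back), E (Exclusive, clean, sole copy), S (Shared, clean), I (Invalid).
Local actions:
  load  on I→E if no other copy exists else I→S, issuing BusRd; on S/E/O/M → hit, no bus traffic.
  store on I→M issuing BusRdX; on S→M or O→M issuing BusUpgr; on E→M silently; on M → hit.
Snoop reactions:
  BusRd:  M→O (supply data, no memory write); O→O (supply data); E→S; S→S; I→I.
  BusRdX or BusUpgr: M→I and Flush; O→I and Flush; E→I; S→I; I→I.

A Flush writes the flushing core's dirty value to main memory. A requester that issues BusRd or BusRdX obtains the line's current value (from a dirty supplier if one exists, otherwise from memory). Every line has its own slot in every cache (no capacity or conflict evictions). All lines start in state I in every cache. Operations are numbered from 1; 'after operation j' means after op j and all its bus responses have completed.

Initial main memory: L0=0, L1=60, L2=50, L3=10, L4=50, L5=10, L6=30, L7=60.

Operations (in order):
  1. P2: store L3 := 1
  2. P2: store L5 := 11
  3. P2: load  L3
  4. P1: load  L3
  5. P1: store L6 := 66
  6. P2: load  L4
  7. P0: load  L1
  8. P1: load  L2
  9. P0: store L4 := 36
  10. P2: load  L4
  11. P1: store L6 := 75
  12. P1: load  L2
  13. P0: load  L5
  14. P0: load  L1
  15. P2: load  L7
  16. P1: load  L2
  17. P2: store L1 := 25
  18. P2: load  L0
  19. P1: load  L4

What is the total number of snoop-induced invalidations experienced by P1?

1. P2: store L3 := 1  bus=[BusRdX]  L3: P0=I P1=I P2=M  mem[L3]=10
2. P2: store L5 := 11  bus=[BusRdX]  L5: P0=I P1=I P2=M  mem[L5]=10
3. P2: load  L3  bus=[-]  L3: P0=I P1=I P2=M  mem[L3]=10
4. P1: load  L3  bus=[BusRd]  L3: P0=I P1=S P2=O  mem[L3]=10
5. P1: store L6 := 66  bus=[BusRdX]  L6: P0=I P1=M P2=I  mem[L6]=30
6. P2: load  L4  bus=[BusRd]  L4: P0=I P1=I P2=E  mem[L4]=50
7. P0: load  L1  bus=[BusRd]  L1: P0=E P1=I P2=I  mem[L1]=60
8. P1: load  L2  bus=[BusRd]  L2: P0=I P1=E P2=I  mem[L2]=50
9. P0: store L4 := 36  bus=[BusRdX]  L4: P0=M P1=I P2=I  mem[L4]=50
10. P2: load  L4  bus=[BusRd]  L4: P0=O P1=I P2=S  mem[L4]=50
11. P1: store L6 := 75  bus=[-]  L6: P0=I P1=M P2=I  mem[L6]=30
12. P1: load  L2  bus=[-]  L2: P0=I P1=E P2=I  mem[L2]=50
13. P0: load  L5  bus=[BusRd]  L5: P0=S P1=I P2=O  mem[L5]=10
14. P0: load  L1  bus=[-]  L1: P0=E P1=I P2=I  mem[L1]=60
15. P2: load  L7  bus=[BusRd]  L7: P0=I P1=I P2=E  mem[L7]=60
16. P1: load  L2  bus=[-]  L2: P0=I P1=E P2=I  mem[L2]=50
17. P2: store L1 := 25  bus=[BusRdX]  L1: P0=I P1=I P2=M  mem[L1]=60
18. P2: load  L0  bus=[BusRd]  L0: P0=I P1=I P2=E  mem[L0]=0
19. P1: load  L4  bus=[BusRd]  L4: P0=O P1=S P2=S  mem[L4]=50

invalidations = 0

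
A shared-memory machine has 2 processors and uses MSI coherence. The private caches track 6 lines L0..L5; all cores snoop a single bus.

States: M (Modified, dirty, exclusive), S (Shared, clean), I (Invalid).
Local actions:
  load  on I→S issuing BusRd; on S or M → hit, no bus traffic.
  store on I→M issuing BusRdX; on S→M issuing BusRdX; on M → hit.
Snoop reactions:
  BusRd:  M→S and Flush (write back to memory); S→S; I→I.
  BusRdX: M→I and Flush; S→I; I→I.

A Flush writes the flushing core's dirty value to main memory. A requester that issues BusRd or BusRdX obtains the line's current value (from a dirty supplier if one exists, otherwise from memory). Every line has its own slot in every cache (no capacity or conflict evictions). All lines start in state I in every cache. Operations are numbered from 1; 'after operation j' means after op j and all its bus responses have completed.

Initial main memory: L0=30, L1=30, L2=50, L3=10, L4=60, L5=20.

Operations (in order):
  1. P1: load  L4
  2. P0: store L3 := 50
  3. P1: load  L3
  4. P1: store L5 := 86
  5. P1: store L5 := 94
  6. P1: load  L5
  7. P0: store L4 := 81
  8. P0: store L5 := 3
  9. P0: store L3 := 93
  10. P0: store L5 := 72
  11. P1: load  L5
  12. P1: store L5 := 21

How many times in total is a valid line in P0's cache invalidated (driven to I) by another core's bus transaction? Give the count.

invalidations = 1

step 1: P1: load  L4  ⟶  IS  (L4)  txn=BusRd  M[L4]=60
step 2: P0: store L3 := 50  ⟶  MI  (L3)  txn=BusRdX  M[L3]=10
step 3: P1: load  L3  ⟶  SS  (L3)  txn=BusRd+Flush  M[L3]=50
step 4: P1: store L5 := 86  ⟶  IM  (L5)  txn=BusRdX  M[L5]=20
step 5: P1: store L5 := 94  ⟶  IM  (L5)  txn=∅  M[L5]=20
step 6: P1: load  L5  ⟶  IM  (L5)  txn=∅  M[L5]=20
step 7: P0: store L4 := 81  ⟶  MI  (L4)  txn=BusRdX  M[L4]=60
step 8: P0: store L5 := 3  ⟶  MI  (L5)  txn=BusRdX+Flush  M[L5]=94
step 9: P0: store L3 := 93  ⟶  MI  (L3)  txn=BusRdX  M[L3]=50
step 10: P0: store L5 := 72  ⟶  MI  (L5)  txn=∅  M[L5]=94
step 11: P1: load  L5  ⟶  SS  (L5)  txn=BusRd+Flush  M[L5]=72
step 12: P1: store L5 := 21  ⟶  IM  (L5)  txn=BusRdX  M[L5]=72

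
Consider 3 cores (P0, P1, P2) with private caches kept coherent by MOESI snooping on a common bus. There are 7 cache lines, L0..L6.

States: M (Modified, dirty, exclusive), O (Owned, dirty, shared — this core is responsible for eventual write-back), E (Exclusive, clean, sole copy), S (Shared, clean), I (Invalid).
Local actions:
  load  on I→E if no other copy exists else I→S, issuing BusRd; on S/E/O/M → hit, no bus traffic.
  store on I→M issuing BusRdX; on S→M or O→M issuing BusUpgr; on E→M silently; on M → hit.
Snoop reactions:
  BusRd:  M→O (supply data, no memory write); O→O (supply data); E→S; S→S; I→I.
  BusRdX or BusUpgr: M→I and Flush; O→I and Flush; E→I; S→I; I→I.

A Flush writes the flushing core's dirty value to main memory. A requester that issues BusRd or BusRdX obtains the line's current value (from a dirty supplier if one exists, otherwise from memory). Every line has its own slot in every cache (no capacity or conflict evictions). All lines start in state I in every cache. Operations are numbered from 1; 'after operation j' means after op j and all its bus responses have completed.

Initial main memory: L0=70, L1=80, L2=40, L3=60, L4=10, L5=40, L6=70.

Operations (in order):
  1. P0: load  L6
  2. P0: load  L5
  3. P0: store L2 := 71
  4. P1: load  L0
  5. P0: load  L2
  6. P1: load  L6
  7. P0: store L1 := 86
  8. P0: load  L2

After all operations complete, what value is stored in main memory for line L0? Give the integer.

memory[L0] = 70

  op1 P0: load  L6 → E/I/I on L6; bus BusRd; mem=70
  op2 P0: load  L5 → E/I/I on L5; bus BusRd; mem=40
  op3 P0: store L2 := 71 → M/I/I on L2; bus BusRdX; mem=40
  op4 P1: load  L0 → I/E/I on L0; bus BusRd; mem=70
  op5 P0: load  L2 → M/I/I on L2; bus (none); mem=40
  op6 P1: load  L6 → S/S/I on L6; bus BusRd; mem=70
  op7 P0: store L1 := 86 → M/I/I on L1; bus BusRdX; mem=80
  op8 P0: load  L2 → M/I/I on L2; bus (none); mem=40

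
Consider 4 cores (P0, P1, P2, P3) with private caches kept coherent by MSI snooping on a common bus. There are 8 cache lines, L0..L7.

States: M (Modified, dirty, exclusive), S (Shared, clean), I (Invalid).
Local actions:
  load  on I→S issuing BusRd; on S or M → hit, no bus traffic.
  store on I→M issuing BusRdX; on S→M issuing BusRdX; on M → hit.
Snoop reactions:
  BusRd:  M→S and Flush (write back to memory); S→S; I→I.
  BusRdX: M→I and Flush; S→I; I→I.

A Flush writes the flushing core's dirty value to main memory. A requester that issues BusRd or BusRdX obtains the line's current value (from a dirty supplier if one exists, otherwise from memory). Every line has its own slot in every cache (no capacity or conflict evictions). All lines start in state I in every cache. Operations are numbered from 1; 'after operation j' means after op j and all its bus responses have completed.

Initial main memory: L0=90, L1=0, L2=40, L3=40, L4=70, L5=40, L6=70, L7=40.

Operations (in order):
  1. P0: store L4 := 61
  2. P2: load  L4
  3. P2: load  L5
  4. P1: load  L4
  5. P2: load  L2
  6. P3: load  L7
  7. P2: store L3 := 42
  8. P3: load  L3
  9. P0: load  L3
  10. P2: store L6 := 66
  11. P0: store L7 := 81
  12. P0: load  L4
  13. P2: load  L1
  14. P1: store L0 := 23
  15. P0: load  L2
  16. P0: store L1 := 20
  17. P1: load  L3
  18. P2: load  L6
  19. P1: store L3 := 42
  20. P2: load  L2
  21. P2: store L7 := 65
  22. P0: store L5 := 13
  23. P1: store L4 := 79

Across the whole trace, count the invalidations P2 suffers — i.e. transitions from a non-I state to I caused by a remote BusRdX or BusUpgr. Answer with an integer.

invalidations = 4

step 1: P0: store L4 := 61  ⟶  MIII  (L4)  txn=BusRdX  M[L4]=70
step 2: P2: load  L4  ⟶  SISI  (L4)  txn=BusRd+Flush  M[L4]=61
step 3: P2: load  L5  ⟶  IISI  (L5)  txn=BusRd  M[L5]=40
step 4: P1: load  L4  ⟶  SSSI  (L4)  txn=BusRd  M[L4]=61
step 5: P2: load  L2  ⟶  IISI  (L2)  txn=BusRd  M[L2]=40
step 6: P3: load  L7  ⟶  IIIS  (L7)  txn=BusRd  M[L7]=40
step 7: P2: store L3 := 42  ⟶  IIMI  (L3)  txn=BusRdX  M[L3]=40
step 8: P3: load  L3  ⟶  IISS  (L3)  txn=BusRd+Flush  M[L3]=42
step 9: P0: load  L3  ⟶  SISS  (L3)  txn=BusRd  M[L3]=42
step 10: P2: store L6 := 66  ⟶  IIMI  (L6)  txn=BusRdX  M[L6]=70
step 11: P0: store L7 := 81  ⟶  MIII  (L7)  txn=BusRdX  M[L7]=40
step 12: P0: load  L4  ⟶  SSSI  (L4)  txn=∅  M[L4]=61
step 13: P2: load  L1  ⟶  IISI  (L1)  txn=BusRd  M[L1]=0
step 14: P1: store L0 := 23  ⟶  IMII  (L0)  txn=BusRdX  M[L0]=90
step 15: P0: load  L2  ⟶  SISI  (L2)  txn=BusRd  M[L2]=40
step 16: P0: store L1 := 20  ⟶  MIII  (L1)  txn=BusRdX  M[L1]=0
step 17: P1: load  L3  ⟶  SSSS  (L3)  txn=BusRd  M[L3]=42
step 18: P2: load  L6  ⟶  IIMI  (L6)  txn=∅  M[L6]=70
step 19: P1: store L3 := 42  ⟶  IMII  (L3)  txn=BusRdX  M[L3]=42
step 20: P2: load  L2  ⟶  SISI  (L2)  txn=∅  M[L2]=40
step 21: P2: store L7 := 65  ⟶  IIMI  (L7)  txn=BusRdX+Flush  M[L7]=81
step 22: P0: store L5 := 13  ⟶  MIII  (L5)  txn=BusRdX  M[L5]=40
step 23: P1: store L4 := 79  ⟶  IMII  (L4)  txn=BusRdX  M[L4]=61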